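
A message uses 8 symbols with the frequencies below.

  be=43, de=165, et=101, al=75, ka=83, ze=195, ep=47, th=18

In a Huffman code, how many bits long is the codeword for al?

3

Build the tree from the bottom:
th(18) + be(43) → 61
ep(47) + 61 → 108
al(75) + ka(83) → 158
et(101) + 108 → 209
158 + de(165) → 323
ze(195) + 209 → 404
323 + 404 → 727
al's leaf is at depth 3, giving a 3-bit codeword.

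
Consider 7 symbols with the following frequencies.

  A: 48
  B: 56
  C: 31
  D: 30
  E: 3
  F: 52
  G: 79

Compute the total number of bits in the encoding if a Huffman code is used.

Greedily combine the two least-frequent nodes:
E(3) + D(30) → 33
C(31) + 33 → 64
A(48) + F(52) → 100
B(56) + 64 → 120
G(79) + 100 → 179
120 + 179 → 299
The encoded length is the sum of every internal node's weight: 33 + 64 + 100 + 120 + 179 + 299 = 795 bits.

795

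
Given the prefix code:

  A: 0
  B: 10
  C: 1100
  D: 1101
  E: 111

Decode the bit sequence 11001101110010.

Read left to right; each codeword is recognised as soon as it completes (prefix code):
  1100→C | 1101→D | 1100→C | 10→B
Decoded message: CDCB

CDCB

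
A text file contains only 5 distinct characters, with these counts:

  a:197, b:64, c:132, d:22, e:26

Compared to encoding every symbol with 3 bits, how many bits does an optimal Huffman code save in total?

478

Fixed-length: 3 bits × 441 symbols = 1323 bits.
Huffman merges:
merge d(22) and e(26): 48
merge 48 and b(64): 112
merge 112 and c(132): 244
merge a(197) and 244: 441
Huffman total = 48 + 112 + 244 + 441 = 845 bits.
Saving = 1323 − 845 = 478 bits.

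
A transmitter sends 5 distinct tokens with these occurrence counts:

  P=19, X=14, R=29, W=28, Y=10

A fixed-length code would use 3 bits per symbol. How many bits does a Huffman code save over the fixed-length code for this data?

76

Fixed-length: 3 bits × 100 symbols = 300 bits.
Huffman merges:
combine Y(10), X(14) → 24
combine P(19), 24 → 43
combine W(28), R(29) → 57
combine 43, 57 → 100
Huffman total = 24 + 43 + 57 + 100 = 224 bits.
Saving = 300 − 224 = 76 bits.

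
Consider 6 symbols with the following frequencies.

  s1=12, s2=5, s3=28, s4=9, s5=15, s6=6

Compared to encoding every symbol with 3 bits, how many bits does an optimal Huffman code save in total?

Fixed-length: 3 bits × 75 symbols = 225 bits.
Huffman merges:
s2(5) + s6(6) → 11
s4(9) + 11 → 20
s1(12) + s5(15) → 27
20 + 27 → 47
s3(28) + 47 → 75
Huffman total = 11 + 20 + 27 + 47 + 75 = 180 bits.
Saving = 225 − 180 = 45 bits.

45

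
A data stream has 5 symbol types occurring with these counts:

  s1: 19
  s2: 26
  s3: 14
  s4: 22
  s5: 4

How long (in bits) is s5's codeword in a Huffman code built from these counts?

3

Repeatedly merge the two smallest:
s5(4) + s3(14) → 18
18 + s1(19) → 37
s4(22) + s2(26) → 48
37 + 48 → 85
The subtree containing s5 is merged 3 times, so code length = 3.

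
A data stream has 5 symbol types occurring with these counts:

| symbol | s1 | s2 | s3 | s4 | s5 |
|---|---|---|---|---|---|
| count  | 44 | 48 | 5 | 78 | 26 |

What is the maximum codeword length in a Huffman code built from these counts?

Merge the two lowest-weight nodes at each step:
combine s3(5), s5(26) → 31
combine 31, s1(44) → 75
combine s2(48), 75 → 123
combine s4(78), 123 → 201
The rarest symbols sit at the bottom; the longest codeword is 4 bits.

4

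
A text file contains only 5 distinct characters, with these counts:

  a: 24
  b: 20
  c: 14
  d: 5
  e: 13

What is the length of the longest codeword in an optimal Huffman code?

3

Merge the two lowest-weight nodes at each step:
merge d(5) and e(13): 18
merge c(14) and 18: 32
merge b(20) and a(24): 44
merge 32 and 44: 76
The rarest symbols sit at the bottom; the longest codeword is 3 bits.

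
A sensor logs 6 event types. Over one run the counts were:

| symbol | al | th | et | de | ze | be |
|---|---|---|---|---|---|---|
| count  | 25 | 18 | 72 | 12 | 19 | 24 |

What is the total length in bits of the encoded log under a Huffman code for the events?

396

Build the Huffman tree bottom-up:
merge de(12) and th(18): 30
merge ze(19) and be(24): 43
merge al(25) and 30: 55
merge 43 and 55: 98
merge et(72) and 98: 170
Total encoded bits = sum of merged weights = 30 + 43 + 55 + 98 + 170 = 396.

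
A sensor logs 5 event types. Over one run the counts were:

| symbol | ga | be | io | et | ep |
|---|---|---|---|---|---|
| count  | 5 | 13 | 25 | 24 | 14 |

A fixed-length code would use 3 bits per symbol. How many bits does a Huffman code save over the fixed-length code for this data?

63

Fixed-length: 3 bits × 81 symbols = 243 bits.
Huffman merges:
combine ga(5), be(13) → 18
combine ep(14), 18 → 32
combine et(24), io(25) → 49
combine 32, 49 → 81
Huffman total = 18 + 32 + 49 + 81 = 180 bits.
Saving = 243 − 180 = 63 bits.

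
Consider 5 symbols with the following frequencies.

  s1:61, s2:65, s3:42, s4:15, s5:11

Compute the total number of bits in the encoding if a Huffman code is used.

414

Merge the two smallest weights repeatedly:
combine s5(11), s4(15) → 26
combine 26, s3(42) → 68
combine s1(61), s2(65) → 126
combine 68, 126 → 194
The encoded length is the sum of every internal node's weight: 26 + 68 + 126 + 194 = 414 bits.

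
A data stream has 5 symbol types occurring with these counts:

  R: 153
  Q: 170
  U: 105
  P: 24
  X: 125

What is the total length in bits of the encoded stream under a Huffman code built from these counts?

1283

Greedily combine the two least-frequent nodes:
P(24) + U(105) → 129
X(125) + 129 → 254
R(153) + Q(170) → 323
254 + 323 → 577
Each symbol's bit-cost is frequency × depth; summing gives 1283 bits (equivalently 129 + 254 + 323 + 577).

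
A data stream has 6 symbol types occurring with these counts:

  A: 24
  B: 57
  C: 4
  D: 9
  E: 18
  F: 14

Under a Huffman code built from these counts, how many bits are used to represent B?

1

Build the tree from the bottom:
merge C(4) and D(9): 13
merge 13 and F(14): 27
merge E(18) and A(24): 42
merge 27 and 42: 69
merge B(57) and 69: 126
B is a child of the root — depth 1, so its codeword is a single bit.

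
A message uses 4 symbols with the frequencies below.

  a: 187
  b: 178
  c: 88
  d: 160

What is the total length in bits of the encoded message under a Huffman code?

1226

Build the Huffman tree bottom-up:
c(88) + d(160) → 248
b(178) + a(187) → 365
248 + 365 → 613
Each symbol's bit-cost is frequency × depth; summing gives 1226 bits (equivalently 248 + 365 + 613).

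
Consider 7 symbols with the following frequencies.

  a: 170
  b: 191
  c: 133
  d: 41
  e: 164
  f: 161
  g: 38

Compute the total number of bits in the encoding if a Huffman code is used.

Greedily combine the two least-frequent nodes:
combine g(38), d(41) → 79
combine 79, c(133) → 212
combine f(161), e(164) → 325
combine a(170), b(191) → 361
combine 212, 325 → 537
combine 361, 537 → 898
Total encoded bits = sum of merged weights = 79 + 212 + 325 + 361 + 537 + 898 = 2412.

2412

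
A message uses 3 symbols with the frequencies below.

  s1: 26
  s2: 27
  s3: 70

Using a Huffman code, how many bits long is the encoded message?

Build the Huffman tree bottom-up:
merge s1(26) and s2(27): 53
merge 53 and s3(70): 123
Each symbol's bit-cost is frequency × depth; summing gives 176 bits (equivalently 53 + 123).

176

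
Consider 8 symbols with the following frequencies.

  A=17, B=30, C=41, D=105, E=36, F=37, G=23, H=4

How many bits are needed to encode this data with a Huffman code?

795

Build the Huffman tree bottom-up:
merge H(4) and A(17): 21
merge 21 and G(23): 44
merge B(30) and E(36): 66
merge F(37) and C(41): 78
merge 44 and 66: 110
merge 78 and D(105): 183
merge 110 and 183: 293
Total encoded bits = sum of merged weights = 21 + 44 + 66 + 78 + 110 + 183 + 293 = 795.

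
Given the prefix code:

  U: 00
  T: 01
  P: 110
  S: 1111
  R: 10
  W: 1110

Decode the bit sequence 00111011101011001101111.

UWWRPTRS

Read left to right; each codeword is recognised as soon as it completes (prefix code):
  00→U | 1110→W | 1110→W | 10→R | 110→P | 01→T | 10→R | 1111→S
Decoded message: UWWRPTRS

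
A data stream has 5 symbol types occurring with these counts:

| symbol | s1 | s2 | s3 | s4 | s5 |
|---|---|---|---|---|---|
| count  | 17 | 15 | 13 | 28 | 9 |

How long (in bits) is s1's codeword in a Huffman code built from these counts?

Huffman merges, smallest pair first:
merge s5(9) and s3(13): 22
merge s2(15) and s1(17): 32
merge 22 and s4(28): 50
merge 32 and 50: 82
The subtree containing s1 is merged 2 times, so code length = 2.

2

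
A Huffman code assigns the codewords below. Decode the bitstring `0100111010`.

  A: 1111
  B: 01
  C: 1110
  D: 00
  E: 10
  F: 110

Read left to right; each codeword is recognised as soon as it completes (prefix code):
  01→B | 00→D | 1110→C | 10→E
Decoded message: BDCE

BDCE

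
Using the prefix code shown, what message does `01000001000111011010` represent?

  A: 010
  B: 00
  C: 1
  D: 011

Read left to right; each codeword is recognised as soon as it completes (prefix code):
  010→A | 00→B | 00→B | 1→C | 00→B | 011→D | 1→C | 011→D | 010→A
Decoded message: ABBCBDCDA

ABBCBDCDA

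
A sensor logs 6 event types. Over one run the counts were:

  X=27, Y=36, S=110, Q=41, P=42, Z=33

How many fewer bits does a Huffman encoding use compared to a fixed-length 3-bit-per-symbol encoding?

160

Fixed-length: 3 bits × 289 symbols = 867 bits.
Huffman merges:
merge X(27) and Z(33): 60
merge Y(36) and Q(41): 77
merge P(42) and 60: 102
merge 77 and 102: 179
merge S(110) and 179: 289
Huffman total = 60 + 77 + 102 + 179 + 289 = 707 bits.
Saving = 867 − 707 = 160 bits.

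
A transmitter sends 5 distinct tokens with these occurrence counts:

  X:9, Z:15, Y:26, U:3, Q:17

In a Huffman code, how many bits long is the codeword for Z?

Huffman merges, smallest pair first:
U(3) + X(9) → 12
12 + Z(15) → 27
Q(17) + Y(26) → 43
27 + 43 → 70
Z's leaf is at depth 2, giving a 2-bit codeword.

2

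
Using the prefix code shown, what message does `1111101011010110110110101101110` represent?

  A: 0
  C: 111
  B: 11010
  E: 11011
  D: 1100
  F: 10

CBBEABEF

Read left to right; each codeword is recognised as soon as it completes (prefix code):
  111→C | 11010→B | 11010→B | 11011→E | 0→A | 11010→B | 11011→E | 10→F
Decoded message: CBBEABEF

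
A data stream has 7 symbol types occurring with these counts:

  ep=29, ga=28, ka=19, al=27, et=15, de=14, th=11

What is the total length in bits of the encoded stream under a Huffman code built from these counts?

397

Merge the two smallest weights repeatedly:
combine th(11), de(14) → 25
combine et(15), ka(19) → 34
combine 25, al(27) → 52
combine ga(28), ep(29) → 57
combine 34, 52 → 86
combine 57, 86 → 143
The encoded length is the sum of every internal node's weight: 25 + 34 + 52 + 57 + 86 + 143 = 397 bits.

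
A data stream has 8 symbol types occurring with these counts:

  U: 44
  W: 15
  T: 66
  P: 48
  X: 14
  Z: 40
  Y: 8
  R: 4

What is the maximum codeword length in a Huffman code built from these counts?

Merge the two lowest-weight nodes at each step:
merge R(4) and Y(8): 12
merge 12 and X(14): 26
merge W(15) and 26: 41
merge Z(40) and 41: 81
merge U(44) and P(48): 92
merge T(66) and 81: 147
merge 92 and 147: 239
The rarest symbols sit at the bottom; the longest codeword is 6 bits.

6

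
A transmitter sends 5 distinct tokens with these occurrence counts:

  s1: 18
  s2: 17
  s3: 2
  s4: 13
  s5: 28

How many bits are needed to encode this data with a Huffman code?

Build the Huffman tree bottom-up:
combine s3(2), s4(13) → 15
combine 15, s2(17) → 32
combine s1(18), s5(28) → 46
combine 32, 46 → 78
The encoded length is the sum of every internal node's weight: 15 + 32 + 46 + 78 = 171 bits.

171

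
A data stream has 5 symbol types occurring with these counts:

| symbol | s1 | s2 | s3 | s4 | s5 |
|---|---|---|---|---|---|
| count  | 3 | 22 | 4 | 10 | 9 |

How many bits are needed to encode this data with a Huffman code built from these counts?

Greedily combine the two least-frequent nodes:
combine s1(3), s3(4) → 7
combine 7, s5(9) → 16
combine s4(10), 16 → 26
combine s2(22), 26 → 48
The encoded length is the sum of every internal node's weight: 7 + 16 + 26 + 48 = 97 bits.

97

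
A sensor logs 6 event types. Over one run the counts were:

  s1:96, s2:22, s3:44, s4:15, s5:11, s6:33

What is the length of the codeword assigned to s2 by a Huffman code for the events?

Build the tree from the bottom:
combine s5(11), s4(15) → 26
combine s2(22), 26 → 48
combine s6(33), s3(44) → 77
combine 48, 77 → 125
combine s1(96), 125 → 221
s2 sits 3 levels below the root, so its codeword is 3 bits.

3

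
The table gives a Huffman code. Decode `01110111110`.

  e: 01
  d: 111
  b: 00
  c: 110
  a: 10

ecdc

Read left to right; each codeword is recognised as soon as it completes (prefix code):
  01→e | 110→c | 111→d | 110→c
Decoded message: ecdc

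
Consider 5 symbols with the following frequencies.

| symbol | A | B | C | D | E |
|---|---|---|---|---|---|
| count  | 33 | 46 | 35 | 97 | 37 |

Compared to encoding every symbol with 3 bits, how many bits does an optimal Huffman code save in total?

Fixed-length: 3 bits × 248 symbols = 744 bits.
Huffman merges:
merge A(33) and C(35): 68
merge E(37) and B(46): 83
merge 68 and 83: 151
merge D(97) and 151: 248
Huffman total = 68 + 83 + 151 + 248 = 550 bits.
Saving = 744 − 550 = 194 bits.

194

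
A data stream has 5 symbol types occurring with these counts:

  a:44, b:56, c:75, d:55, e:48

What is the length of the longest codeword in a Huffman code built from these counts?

Merge the two lowest-weight nodes at each step:
a(44) + e(48) → 92
d(55) + b(56) → 111
c(75) + 92 → 167
111 + 167 → 278
The first pair merged (a, e) ends up deepest, at depth 3.

3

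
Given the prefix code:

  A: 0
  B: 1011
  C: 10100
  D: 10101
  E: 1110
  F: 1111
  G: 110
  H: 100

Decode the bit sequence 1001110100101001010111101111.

Read left to right; each codeword is recognised as soon as it completes (prefix code):
  100→H | 1110→E | 100→H | 10100→C | 10101→D | 1110→E | 1111→F
Decoded message: HEHCDEF

HEHCDEF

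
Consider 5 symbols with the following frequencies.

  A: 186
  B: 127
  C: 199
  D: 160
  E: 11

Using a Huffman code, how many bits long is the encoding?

Build the Huffman tree bottom-up:
merge E(11) and B(127): 138
merge 138 and D(160): 298
merge A(186) and C(199): 385
merge 298 and 385: 683
Each symbol's bit-cost is frequency × depth; summing gives 1504 bits (equivalently 138 + 298 + 385 + 683).

1504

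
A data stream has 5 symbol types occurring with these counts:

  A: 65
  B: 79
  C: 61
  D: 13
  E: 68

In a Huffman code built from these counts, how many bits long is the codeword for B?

Build the tree from the bottom:
combine D(13), C(61) → 74
combine A(65), E(68) → 133
combine 74, B(79) → 153
combine 133, 153 → 286
The subtree containing B is merged 2 times, so code length = 2.

2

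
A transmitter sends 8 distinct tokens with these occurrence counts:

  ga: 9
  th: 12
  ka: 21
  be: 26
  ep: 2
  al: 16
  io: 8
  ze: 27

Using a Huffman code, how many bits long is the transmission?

Greedily combine the two least-frequent nodes:
ep(2) + io(8) → 10
ga(9) + 10 → 19
th(12) + al(16) → 28
19 + ka(21) → 40
be(26) + ze(27) → 53
28 + 40 → 68
53 + 68 → 121
Total encoded bits = sum of merged weights = 10 + 19 + 28 + 40 + 53 + 68 + 121 = 339.

339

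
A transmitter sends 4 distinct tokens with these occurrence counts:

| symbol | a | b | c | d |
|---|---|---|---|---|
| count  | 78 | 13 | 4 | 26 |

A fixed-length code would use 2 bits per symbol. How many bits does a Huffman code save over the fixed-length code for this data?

Fixed-length: 2 bits × 121 symbols = 242 bits.
Huffman merges:
c(4) + b(13) → 17
17 + d(26) → 43
43 + a(78) → 121
Huffman total = 17 + 43 + 121 = 181 bits.
Saving = 242 − 181 = 61 bits.

61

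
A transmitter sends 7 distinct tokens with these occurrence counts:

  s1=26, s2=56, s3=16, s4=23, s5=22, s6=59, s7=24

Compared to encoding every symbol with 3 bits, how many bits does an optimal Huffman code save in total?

Fixed-length: 3 bits × 226 symbols = 678 bits.
Huffman merges:
combine s3(16), s5(22) → 38
combine s4(23), s7(24) → 47
combine s1(26), 38 → 64
combine 47, s2(56) → 103
combine s6(59), 64 → 123
combine 103, 123 → 226
Huffman total = 38 + 47 + 64 + 103 + 123 + 226 = 601 bits.
Saving = 678 − 601 = 77 bits.

77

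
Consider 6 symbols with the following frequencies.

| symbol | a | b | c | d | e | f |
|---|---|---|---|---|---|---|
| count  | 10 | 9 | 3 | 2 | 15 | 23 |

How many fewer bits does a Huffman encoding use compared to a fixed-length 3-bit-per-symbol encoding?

43

Fixed-length: 3 bits × 62 symbols = 186 bits.
Huffman merges:
combine d(2), c(3) → 5
combine 5, b(9) → 14
combine a(10), 14 → 24
combine e(15), f(23) → 38
combine 24, 38 → 62
Huffman total = 5 + 14 + 24 + 38 + 62 = 143 bits.
Saving = 186 − 143 = 43 bits.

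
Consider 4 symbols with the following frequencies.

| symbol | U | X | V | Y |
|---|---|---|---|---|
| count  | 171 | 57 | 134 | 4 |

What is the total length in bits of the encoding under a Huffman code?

622

Greedily combine the two least-frequent nodes:
Y(4) + X(57) → 61
61 + V(134) → 195
U(171) + 195 → 366
Total encoded bits = sum of merged weights = 61 + 195 + 366 = 622.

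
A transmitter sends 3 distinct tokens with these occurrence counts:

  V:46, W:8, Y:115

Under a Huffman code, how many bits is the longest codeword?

Merge the two lowest-weight nodes at each step:
combine W(8), V(46) → 54
combine 54, Y(115) → 169
The first pair merged (W, V) ends up deepest, at depth 2.

2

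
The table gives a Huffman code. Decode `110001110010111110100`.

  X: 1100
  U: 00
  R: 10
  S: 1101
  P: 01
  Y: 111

XPXRYSU

Read left to right; each codeword is recognised as soon as it completes (prefix code):
  1100→X | 01→P | 1100→X | 10→R | 111→Y | 1101→S | 00→U
Decoded message: XPXRYSU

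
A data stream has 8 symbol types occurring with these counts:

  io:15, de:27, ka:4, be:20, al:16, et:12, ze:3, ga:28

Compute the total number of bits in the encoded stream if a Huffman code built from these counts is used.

346

Merge the two smallest weights repeatedly:
ze(3) + ka(4) → 7
7 + et(12) → 19
io(15) + al(16) → 31
19 + be(20) → 39
de(27) + ga(28) → 55
31 + 39 → 70
55 + 70 → 125
Each symbol's bit-cost is frequency × depth; summing gives 346 bits (equivalently 7 + 19 + 31 + 39 + 55 + 70 + 125).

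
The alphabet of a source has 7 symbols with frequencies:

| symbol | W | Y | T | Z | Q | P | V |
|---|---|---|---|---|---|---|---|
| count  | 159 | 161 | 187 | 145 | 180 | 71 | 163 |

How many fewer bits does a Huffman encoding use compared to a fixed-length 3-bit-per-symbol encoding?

187

Fixed-length: 3 bits × 1066 symbols = 3198 bits.
Huffman merges:
combine P(71), Z(145) → 216
combine W(159), Y(161) → 320
combine V(163), Q(180) → 343
combine T(187), 216 → 403
combine 320, 343 → 663
combine 403, 663 → 1066
Huffman total = 216 + 320 + 343 + 403 + 663 + 1066 = 3011 bits.
Saving = 3198 − 3011 = 187 bits.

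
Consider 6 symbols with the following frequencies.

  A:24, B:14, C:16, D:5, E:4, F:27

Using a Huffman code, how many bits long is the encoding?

212

Merge the two smallest weights repeatedly:
E(4) + D(5) → 9
9 + B(14) → 23
C(16) + 23 → 39
A(24) + F(27) → 51
39 + 51 → 90
The encoded length is the sum of every internal node's weight: 9 + 23 + 39 + 51 + 90 = 212 bits.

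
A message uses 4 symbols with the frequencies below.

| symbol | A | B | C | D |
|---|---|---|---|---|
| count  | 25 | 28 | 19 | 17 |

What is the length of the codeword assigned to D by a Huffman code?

2

Huffman merges, smallest pair first:
combine D(17), C(19) → 36
combine A(25), B(28) → 53
combine 36, 53 → 89
The subtree containing D is merged 2 times, so code length = 2.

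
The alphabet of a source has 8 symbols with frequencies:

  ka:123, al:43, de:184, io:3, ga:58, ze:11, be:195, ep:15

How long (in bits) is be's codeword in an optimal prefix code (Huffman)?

Build the tree from the bottom:
combine io(3), ze(11) → 14
combine 14, ep(15) → 29
combine 29, al(43) → 72
combine ga(58), 72 → 130
combine ka(123), 130 → 253
combine de(184), be(195) → 379
combine 253, 379 → 632
The subtree containing be is merged 2 times, so code length = 2.

2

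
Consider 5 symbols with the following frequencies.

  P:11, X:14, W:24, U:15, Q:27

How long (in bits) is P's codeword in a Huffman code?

3

Build the tree from the bottom:
P(11) + X(14) → 25
U(15) + W(24) → 39
25 + Q(27) → 52
39 + 52 → 91
P sits 3 levels below the root, so its codeword is 3 bits.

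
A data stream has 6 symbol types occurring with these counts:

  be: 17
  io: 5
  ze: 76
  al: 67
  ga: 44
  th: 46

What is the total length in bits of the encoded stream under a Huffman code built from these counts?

598

Build the Huffman tree bottom-up:
io(5) + be(17) → 22
22 + ga(44) → 66
th(46) + 66 → 112
al(67) + ze(76) → 143
112 + 143 → 255
Each symbol's bit-cost is frequency × depth; summing gives 598 bits (equivalently 22 + 66 + 112 + 143 + 255).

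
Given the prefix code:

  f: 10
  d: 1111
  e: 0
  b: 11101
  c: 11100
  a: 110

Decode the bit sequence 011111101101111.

edaad

Read left to right; each codeword is recognised as soon as it completes (prefix code):
  0→e | 1111→d | 110→a | 110→a | 1111→d
Decoded message: edaad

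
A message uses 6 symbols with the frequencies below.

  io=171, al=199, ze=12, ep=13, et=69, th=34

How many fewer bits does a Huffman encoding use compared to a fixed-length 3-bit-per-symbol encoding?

Fixed-length: 3 bits × 498 symbols = 1494 bits.
Huffman merges:
merge ze(12) and ep(13): 25
merge 25 and th(34): 59
merge 59 and et(69): 128
merge 128 and io(171): 299
merge al(199) and 299: 498
Huffman total = 25 + 59 + 128 + 299 + 498 = 1009 bits.
Saving = 1494 − 1009 = 485 bits.

485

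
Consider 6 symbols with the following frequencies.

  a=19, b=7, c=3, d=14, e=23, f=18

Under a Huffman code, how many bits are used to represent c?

Repeatedly merge the two smallest:
combine c(3), b(7) → 10
combine 10, d(14) → 24
combine f(18), a(19) → 37
combine e(23), 24 → 47
combine 37, 47 → 84
The subtree containing c is merged 4 times, so code length = 4.

4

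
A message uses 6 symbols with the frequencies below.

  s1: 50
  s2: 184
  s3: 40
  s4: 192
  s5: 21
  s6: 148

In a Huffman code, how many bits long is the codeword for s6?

Repeatedly merge the two smallest:
combine s5(21), s3(40) → 61
combine s1(50), 61 → 111
combine 111, s6(148) → 259
combine s2(184), s4(192) → 376
combine 259, 376 → 635
The subtree containing s6 is merged 2 times, so code length = 2.

2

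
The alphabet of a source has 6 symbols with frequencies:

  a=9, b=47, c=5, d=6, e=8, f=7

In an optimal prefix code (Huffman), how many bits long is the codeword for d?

Huffman merges, smallest pair first:
merge c(5) and d(6): 11
merge f(7) and e(8): 15
merge a(9) and 11: 20
merge 15 and 20: 35
merge 35 and b(47): 82
d sits 4 levels below the root, so its codeword is 4 bits.

4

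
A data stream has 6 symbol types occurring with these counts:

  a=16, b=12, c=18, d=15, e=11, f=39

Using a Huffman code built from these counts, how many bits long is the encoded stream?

Build the Huffman tree bottom-up:
merge e(11) and b(12): 23
merge d(15) and a(16): 31
merge c(18) and 23: 41
merge 31 and f(39): 70
merge 41 and 70: 111
Total encoded bits = sum of merged weights = 23 + 31 + 41 + 70 + 111 = 276.

276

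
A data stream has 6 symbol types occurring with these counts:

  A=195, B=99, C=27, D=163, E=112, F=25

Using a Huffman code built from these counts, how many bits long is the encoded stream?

Greedily combine the two least-frequent nodes:
merge F(25) and C(27): 52
merge 52 and B(99): 151
merge E(112) and 151: 263
merge D(163) and A(195): 358
merge 263 and 358: 621
Total encoded bits = sum of merged weights = 52 + 151 + 263 + 358 + 621 = 1445.

1445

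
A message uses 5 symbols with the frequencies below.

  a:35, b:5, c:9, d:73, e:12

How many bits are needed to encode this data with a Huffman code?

Build the Huffman tree bottom-up:
b(5) + c(9) → 14
e(12) + 14 → 26
26 + a(35) → 61
61 + d(73) → 134
The encoded length is the sum of every internal node's weight: 14 + 26 + 61 + 134 = 235 bits.

235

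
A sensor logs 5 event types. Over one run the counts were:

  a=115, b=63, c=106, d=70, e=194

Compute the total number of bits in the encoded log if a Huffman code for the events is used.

1229

Greedily combine the two least-frequent nodes:
combine b(63), d(70) → 133
combine c(106), a(115) → 221
combine 133, e(194) → 327
combine 221, 327 → 548
The encoded length is the sum of every internal node's weight: 133 + 221 + 327 + 548 = 1229 bits.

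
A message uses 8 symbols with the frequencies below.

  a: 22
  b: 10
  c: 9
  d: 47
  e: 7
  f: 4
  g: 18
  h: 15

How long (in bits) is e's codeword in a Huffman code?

4

Repeatedly merge the two smallest:
combine f(4), e(7) → 11
combine c(9), b(10) → 19
combine 11, h(15) → 26
combine g(18), 19 → 37
combine a(22), 26 → 48
combine 37, d(47) → 84
combine 48, 84 → 132
e sits 4 levels below the root, so its codeword is 4 bits.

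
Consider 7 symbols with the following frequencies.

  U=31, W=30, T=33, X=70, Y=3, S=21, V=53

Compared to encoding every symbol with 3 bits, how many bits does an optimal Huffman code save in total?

99

Fixed-length: 3 bits × 241 symbols = 723 bits.
Huffman merges:
combine Y(3), S(21) → 24
combine 24, W(30) → 54
combine U(31), T(33) → 64
combine V(53), 54 → 107
combine 64, X(70) → 134
combine 107, 134 → 241
Huffman total = 24 + 54 + 64 + 107 + 134 + 241 = 624 bits.
Saving = 723 − 624 = 99 bits.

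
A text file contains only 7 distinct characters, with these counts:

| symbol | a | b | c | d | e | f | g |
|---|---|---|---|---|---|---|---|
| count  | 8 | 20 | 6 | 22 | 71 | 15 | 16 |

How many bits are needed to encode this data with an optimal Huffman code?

Merge the two smallest weights repeatedly:
merge c(6) and a(8): 14
merge 14 and f(15): 29
merge g(16) and b(20): 36
merge d(22) and 29: 51
merge 36 and 51: 87
merge e(71) and 87: 158
Total encoded bits = sum of merged weights = 14 + 29 + 36 + 51 + 87 + 158 = 375.

375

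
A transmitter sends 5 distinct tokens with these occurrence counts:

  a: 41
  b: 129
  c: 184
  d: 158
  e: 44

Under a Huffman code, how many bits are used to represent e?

3

Repeatedly merge the two smallest:
combine a(41), e(44) → 85
combine 85, b(129) → 214
combine d(158), c(184) → 342
combine 214, 342 → 556
e sits 3 levels below the root, so its codeword is 3 bits.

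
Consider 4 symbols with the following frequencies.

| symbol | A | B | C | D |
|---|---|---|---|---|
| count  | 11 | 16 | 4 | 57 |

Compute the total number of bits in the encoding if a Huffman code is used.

Greedily combine the two least-frequent nodes:
C(4) + A(11) → 15
15 + B(16) → 31
31 + D(57) → 88
The encoded length is the sum of every internal node's weight: 15 + 31 + 88 = 134 bits.

134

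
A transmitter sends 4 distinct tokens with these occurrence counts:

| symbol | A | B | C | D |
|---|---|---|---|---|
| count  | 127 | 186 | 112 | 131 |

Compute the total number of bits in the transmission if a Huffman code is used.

Greedily combine the two least-frequent nodes:
combine C(112), A(127) → 239
combine D(131), B(186) → 317
combine 239, 317 → 556
Total encoded bits = sum of merged weights = 239 + 317 + 556 = 1112.

1112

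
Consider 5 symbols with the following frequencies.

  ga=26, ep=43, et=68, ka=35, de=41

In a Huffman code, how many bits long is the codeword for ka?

Repeatedly merge the two smallest:
merge ga(26) and ka(35): 61
merge de(41) and ep(43): 84
merge 61 and et(68): 129
merge 84 and 129: 213
The subtree containing ka is merged 3 times, so code length = 3.

3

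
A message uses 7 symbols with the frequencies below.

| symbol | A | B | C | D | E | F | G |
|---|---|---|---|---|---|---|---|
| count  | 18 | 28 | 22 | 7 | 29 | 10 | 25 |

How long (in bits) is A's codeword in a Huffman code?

3

Repeatedly merge the two smallest:
merge D(7) and F(10): 17
merge 17 and A(18): 35
merge C(22) and G(25): 47
merge B(28) and E(29): 57
merge 35 and 47: 82
merge 57 and 82: 139
The subtree containing A is merged 3 times, so code length = 3.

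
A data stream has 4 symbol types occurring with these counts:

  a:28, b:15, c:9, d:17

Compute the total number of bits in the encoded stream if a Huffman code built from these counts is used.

134

Merge the two smallest weights repeatedly:
c(9) + b(15) → 24
d(17) + 24 → 41
a(28) + 41 → 69
The encoded length is the sum of every internal node's weight: 24 + 41 + 69 = 134 bits.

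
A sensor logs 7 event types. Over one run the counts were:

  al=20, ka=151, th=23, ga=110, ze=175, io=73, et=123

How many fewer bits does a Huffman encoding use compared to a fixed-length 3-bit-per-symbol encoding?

290

Fixed-length: 3 bits × 675 symbols = 2025 bits.
Huffman merges:
al(20) + th(23) → 43
43 + io(73) → 116
ga(110) + 116 → 226
et(123) + ka(151) → 274
ze(175) + 226 → 401
274 + 401 → 675
Huffman total = 43 + 116 + 226 + 274 + 401 + 675 = 1735 bits.
Saving = 2025 − 1735 = 290 bits.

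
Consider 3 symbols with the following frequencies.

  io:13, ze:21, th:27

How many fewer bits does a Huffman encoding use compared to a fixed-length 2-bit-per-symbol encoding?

27

Fixed-length: 2 bits × 61 symbols = 122 bits.
Huffman merges:
io(13) + ze(21) → 34
th(27) + 34 → 61
Huffman total = 34 + 61 = 95 bits.
Saving = 122 − 95 = 27 bits.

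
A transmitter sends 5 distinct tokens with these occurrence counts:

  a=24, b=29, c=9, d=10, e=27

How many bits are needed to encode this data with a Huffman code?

217

Build the Huffman tree bottom-up:
combine c(9), d(10) → 19
combine 19, a(24) → 43
combine e(27), b(29) → 56
combine 43, 56 → 99
The encoded length is the sum of every internal node's weight: 19 + 43 + 56 + 99 = 217 bits.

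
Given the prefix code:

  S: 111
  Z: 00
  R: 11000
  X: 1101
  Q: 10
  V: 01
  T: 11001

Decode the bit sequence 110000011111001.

RZST

Read left to right; each codeword is recognised as soon as it completes (prefix code):
  11000→R | 00→Z | 111→S | 11001→T
Decoded message: RZST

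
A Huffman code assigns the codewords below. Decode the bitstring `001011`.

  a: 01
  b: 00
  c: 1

bcac

Read left to right; each codeword is recognised as soon as it completes (prefix code):
  00→b | 1→c | 01→a | 1→c
Decoded message: bcac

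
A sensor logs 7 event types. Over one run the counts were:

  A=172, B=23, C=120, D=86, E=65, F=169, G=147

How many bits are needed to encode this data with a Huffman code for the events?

Build the Huffman tree bottom-up:
B(23) + E(65) → 88
D(86) + 88 → 174
C(120) + G(147) → 267
F(169) + A(172) → 341
174 + 267 → 441
341 + 441 → 782
The encoded length is the sum of every internal node's weight: 88 + 174 + 267 + 341 + 441 + 782 = 2093 bits.

2093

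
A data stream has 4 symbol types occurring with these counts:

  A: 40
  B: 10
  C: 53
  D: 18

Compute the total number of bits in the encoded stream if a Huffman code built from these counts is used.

217

Greedily combine the two least-frequent nodes:
B(10) + D(18) → 28
28 + A(40) → 68
C(53) + 68 → 121
Each symbol's bit-cost is frequency × depth; summing gives 217 bits (equivalently 28 + 68 + 121).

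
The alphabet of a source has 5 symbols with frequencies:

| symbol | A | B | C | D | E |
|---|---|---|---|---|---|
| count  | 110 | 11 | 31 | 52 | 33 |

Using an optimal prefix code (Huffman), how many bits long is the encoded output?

481

Build the Huffman tree bottom-up:
merge B(11) and C(31): 42
merge E(33) and 42: 75
merge D(52) and 75: 127
merge A(110) and 127: 237
Total encoded bits = sum of merged weights = 42 + 75 + 127 + 237 = 481.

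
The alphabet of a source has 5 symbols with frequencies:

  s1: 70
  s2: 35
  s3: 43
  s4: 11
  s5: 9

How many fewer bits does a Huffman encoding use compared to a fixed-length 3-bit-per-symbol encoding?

Fixed-length: 3 bits × 168 symbols = 504 bits.
Huffman merges:
merge s5(9) and s4(11): 20
merge 20 and s2(35): 55
merge s3(43) and 55: 98
merge s1(70) and 98: 168
Huffman total = 20 + 55 + 98 + 168 = 341 bits.
Saving = 504 − 341 = 163 bits.

163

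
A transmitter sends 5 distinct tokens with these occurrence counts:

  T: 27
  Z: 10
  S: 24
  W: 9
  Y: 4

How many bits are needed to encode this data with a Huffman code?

157

Build the Huffman tree bottom-up:
merge Y(4) and W(9): 13
merge Z(10) and 13: 23
merge 23 and S(24): 47
merge T(27) and 47: 74
Total encoded bits = sum of merged weights = 13 + 23 + 47 + 74 = 157.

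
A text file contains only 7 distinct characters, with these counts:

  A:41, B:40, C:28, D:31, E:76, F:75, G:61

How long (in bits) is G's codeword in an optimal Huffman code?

3

Huffman merges, smallest pair first:
C(28) + D(31) → 59
B(40) + A(41) → 81
59 + G(61) → 120
F(75) + E(76) → 151
81 + 120 → 201
151 + 201 → 352
G sits 3 levels below the root, so its codeword is 3 bits.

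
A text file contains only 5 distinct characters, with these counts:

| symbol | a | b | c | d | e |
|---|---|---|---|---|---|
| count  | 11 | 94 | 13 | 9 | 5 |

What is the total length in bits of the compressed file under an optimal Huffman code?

208

Build the Huffman tree bottom-up:
e(5) + d(9) → 14
a(11) + c(13) → 24
14 + 24 → 38
38 + b(94) → 132
Total encoded bits = sum of merged weights = 14 + 24 + 38 + 132 = 208.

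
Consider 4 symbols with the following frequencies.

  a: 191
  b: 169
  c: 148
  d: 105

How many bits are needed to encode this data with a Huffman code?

1226

Merge the two smallest weights repeatedly:
d(105) + c(148) → 253
b(169) + a(191) → 360
253 + 360 → 613
Each symbol's bit-cost is frequency × depth; summing gives 1226 bits (equivalently 253 + 360 + 613).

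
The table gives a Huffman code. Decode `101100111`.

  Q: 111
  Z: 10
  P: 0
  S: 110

ZSPQ

Read left to right; each codeword is recognised as soon as it completes (prefix code):
  10→Z | 110→S | 0→P | 111→Q
Decoded message: ZSPQ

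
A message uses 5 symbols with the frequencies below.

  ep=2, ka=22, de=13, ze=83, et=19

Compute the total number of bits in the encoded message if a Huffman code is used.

Build the Huffman tree bottom-up:
ep(2) + de(13) → 15
15 + et(19) → 34
ka(22) + 34 → 56
56 + ze(83) → 139
Each symbol's bit-cost is frequency × depth; summing gives 244 bits (equivalently 15 + 34 + 56 + 139).

244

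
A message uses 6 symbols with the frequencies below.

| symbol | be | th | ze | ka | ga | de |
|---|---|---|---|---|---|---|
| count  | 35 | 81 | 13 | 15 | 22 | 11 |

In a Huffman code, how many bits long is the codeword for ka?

Build the tree from the bottom:
de(11) + ze(13) → 24
ka(15) + ga(22) → 37
24 + be(35) → 59
37 + 59 → 96
th(81) + 96 → 177
ka sits 3 levels below the root, so its codeword is 3 bits.

3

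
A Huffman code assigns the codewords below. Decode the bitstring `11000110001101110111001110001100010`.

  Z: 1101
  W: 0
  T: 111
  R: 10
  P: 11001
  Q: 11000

QQZZPQQR

Read left to right; each codeword is recognised as soon as it completes (prefix code):
  11000→Q | 11000→Q | 1101→Z | 1101→Z | 11001→P | 11000→Q | 11000→Q | 10→R
Decoded message: QQZZPQQR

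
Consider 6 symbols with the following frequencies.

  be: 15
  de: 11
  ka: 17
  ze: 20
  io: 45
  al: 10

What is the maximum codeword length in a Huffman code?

4

Merge the two lowest-weight nodes at each step:
combine al(10), de(11) → 21
combine be(15), ka(17) → 32
combine ze(20), 21 → 41
combine 32, 41 → 73
combine io(45), 73 → 118
The rarest symbols sit at the bottom; the longest codeword is 4 bits.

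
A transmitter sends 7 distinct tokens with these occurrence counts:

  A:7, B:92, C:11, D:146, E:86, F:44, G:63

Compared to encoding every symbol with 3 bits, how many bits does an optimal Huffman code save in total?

Fixed-length: 3 bits × 449 symbols = 1347 bits.
Huffman merges:
combine A(7), C(11) → 18
combine 18, F(44) → 62
combine 62, G(63) → 125
combine E(86), B(92) → 178
combine 125, D(146) → 271
combine 178, 271 → 449
Huffman total = 18 + 62 + 125 + 178 + 271 + 449 = 1103 bits.
Saving = 1347 − 1103 = 244 bits.

244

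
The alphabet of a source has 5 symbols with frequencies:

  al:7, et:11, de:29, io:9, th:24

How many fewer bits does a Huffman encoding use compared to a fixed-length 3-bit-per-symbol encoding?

Fixed-length: 3 bits × 80 symbols = 240 bits.
Huffman merges:
al(7) + io(9) → 16
et(11) + 16 → 27
th(24) + 27 → 51
de(29) + 51 → 80
Huffman total = 16 + 27 + 51 + 80 = 174 bits.
Saving = 240 − 174 = 66 bits.

66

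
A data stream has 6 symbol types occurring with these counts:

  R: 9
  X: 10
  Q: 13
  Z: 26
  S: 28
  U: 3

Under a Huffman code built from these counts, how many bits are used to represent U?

4

Repeatedly merge the two smallest:
combine U(3), R(9) → 12
combine X(10), 12 → 22
combine Q(13), 22 → 35
combine Z(26), S(28) → 54
combine 35, 54 → 89
U sits 4 levels below the root, so its codeword is 4 bits.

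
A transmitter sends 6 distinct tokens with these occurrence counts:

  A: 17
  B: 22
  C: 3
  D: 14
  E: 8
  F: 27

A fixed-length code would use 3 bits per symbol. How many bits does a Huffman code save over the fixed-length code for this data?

Fixed-length: 3 bits × 91 symbols = 273 bits.
Huffman merges:
combine C(3), E(8) → 11
combine 11, D(14) → 25
combine A(17), B(22) → 39
combine 25, F(27) → 52
combine 39, 52 → 91
Huffman total = 11 + 25 + 39 + 52 + 91 = 218 bits.
Saving = 273 − 218 = 55 bits.

55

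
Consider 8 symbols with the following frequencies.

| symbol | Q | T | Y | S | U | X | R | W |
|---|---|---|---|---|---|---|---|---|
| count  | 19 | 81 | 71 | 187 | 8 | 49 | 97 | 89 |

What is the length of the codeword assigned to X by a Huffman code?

Repeatedly merge the two smallest:
combine U(8), Q(19) → 27
combine 27, X(49) → 76
combine Y(71), 76 → 147
combine T(81), W(89) → 170
combine R(97), 147 → 244
combine 170, S(187) → 357
combine 244, 357 → 601
X sits 4 levels below the root, so its codeword is 4 bits.

4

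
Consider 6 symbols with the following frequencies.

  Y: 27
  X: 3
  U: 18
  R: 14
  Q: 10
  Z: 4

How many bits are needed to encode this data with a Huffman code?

176

Greedily combine the two least-frequent nodes:
X(3) + Z(4) → 7
7 + Q(10) → 17
R(14) + 17 → 31
U(18) + Y(27) → 45
31 + 45 → 76
The encoded length is the sum of every internal node's weight: 7 + 17 + 31 + 45 + 76 = 176 bits.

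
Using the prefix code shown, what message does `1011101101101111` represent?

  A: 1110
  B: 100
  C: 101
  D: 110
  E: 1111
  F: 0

Read left to right; each codeword is recognised as soon as it completes (prefix code):
  101→C | 110→D | 110→D | 110→D | 1111→E
Decoded message: CDDDE

CDDDE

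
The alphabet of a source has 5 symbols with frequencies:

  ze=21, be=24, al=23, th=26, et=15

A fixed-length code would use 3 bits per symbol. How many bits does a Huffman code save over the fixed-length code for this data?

Fixed-length: 3 bits × 109 symbols = 327 bits.
Huffman merges:
et(15) + ze(21) → 36
al(23) + be(24) → 47
th(26) + 36 → 62
47 + 62 → 109
Huffman total = 36 + 47 + 62 + 109 = 254 bits.
Saving = 327 − 254 = 73 bits.

73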